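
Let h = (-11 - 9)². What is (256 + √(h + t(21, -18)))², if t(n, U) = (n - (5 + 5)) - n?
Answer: (256 + √390)² ≈ 76037.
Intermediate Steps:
t(n, U) = -10 (t(n, U) = (n - 1*10) - n = (n - 10) - n = (-10 + n) - n = -10)
h = 400 (h = (-20)² = 400)
(256 + √(h + t(21, -18)))² = (256 + √(400 - 10))² = (256 + √390)²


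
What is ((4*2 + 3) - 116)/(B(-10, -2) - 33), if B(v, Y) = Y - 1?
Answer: 35/12 ≈ 2.9167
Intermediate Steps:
B(v, Y) = -1 + Y
((4*2 + 3) - 116)/(B(-10, -2) - 33) = ((4*2 + 3) - 116)/((-1 - 2) - 33) = ((8 + 3) - 116)/(-3 - 33) = (11 - 116)/(-36) = -1/36*(-105) = 35/12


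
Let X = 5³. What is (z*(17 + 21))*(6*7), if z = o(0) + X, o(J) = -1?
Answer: 197904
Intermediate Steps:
X = 125
z = 124 (z = -1 + 125 = 124)
(z*(17 + 21))*(6*7) = (124*(17 + 21))*(6*7) = (124*38)*42 = 4712*42 = 197904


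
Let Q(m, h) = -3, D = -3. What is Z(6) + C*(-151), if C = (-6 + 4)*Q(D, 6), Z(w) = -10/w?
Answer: -2723/3 ≈ -907.67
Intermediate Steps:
C = 6 (C = (-6 + 4)*(-3) = -2*(-3) = 6)
Z(6) + C*(-151) = -10/6 + 6*(-151) = -10*⅙ - 906 = -5/3 - 906 = -2723/3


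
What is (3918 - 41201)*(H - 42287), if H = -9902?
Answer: 1945762487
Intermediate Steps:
(3918 - 41201)*(H - 42287) = (3918 - 41201)*(-9902 - 42287) = -37283*(-52189) = 1945762487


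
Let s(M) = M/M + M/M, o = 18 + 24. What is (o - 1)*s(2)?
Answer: 82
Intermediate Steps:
o = 42
s(M) = 2 (s(M) = 1 + 1 = 2)
(o - 1)*s(2) = (42 - 1)*2 = 41*2 = 82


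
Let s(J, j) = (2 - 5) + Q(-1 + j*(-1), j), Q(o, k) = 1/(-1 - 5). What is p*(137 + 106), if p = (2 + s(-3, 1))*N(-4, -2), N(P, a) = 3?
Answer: -1701/2 ≈ -850.50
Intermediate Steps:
Q(o, k) = -1/6 (Q(o, k) = 1/(-6) = -1/6)
s(J, j) = -19/6 (s(J, j) = (2 - 5) - 1/6 = -3 - 1/6 = -19/6)
p = -7/2 (p = (2 - 19/6)*3 = -7/6*3 = -7/2 ≈ -3.5000)
p*(137 + 106) = -7*(137 + 106)/2 = -7/2*243 = -1701/2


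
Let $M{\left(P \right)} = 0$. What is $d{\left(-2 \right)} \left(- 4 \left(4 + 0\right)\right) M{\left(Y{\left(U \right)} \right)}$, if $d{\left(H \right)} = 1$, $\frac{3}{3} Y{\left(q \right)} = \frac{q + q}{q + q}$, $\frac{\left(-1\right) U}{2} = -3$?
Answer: $0$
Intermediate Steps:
$U = 6$ ($U = \left(-2\right) \left(-3\right) = 6$)
$Y{\left(q \right)} = 1$ ($Y{\left(q \right)} = \frac{q + q}{q + q} = \frac{2 q}{2 q} = 2 q \frac{1}{2 q} = 1$)
$d{\left(-2 \right)} \left(- 4 \left(4 + 0\right)\right) M{\left(Y{\left(U \right)} \right)} = 1 \left(- 4 \left(4 + 0\right)\right) 0 = 1 \left(\left(-4\right) 4\right) 0 = 1 \left(-16\right) 0 = \left(-16\right) 0 = 0$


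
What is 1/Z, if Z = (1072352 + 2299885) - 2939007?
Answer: 1/433230 ≈ 2.3082e-6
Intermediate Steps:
Z = 433230 (Z = 3372237 - 2939007 = 433230)
1/Z = 1/433230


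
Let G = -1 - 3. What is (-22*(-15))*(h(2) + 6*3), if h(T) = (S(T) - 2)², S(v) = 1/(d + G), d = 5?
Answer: 6270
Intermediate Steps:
G = -4
S(v) = 1 (S(v) = 1/(5 - 4) = 1/1 = 1)
h(T) = 1 (h(T) = (1 - 2)² = (-1)² = 1)
(-22*(-15))*(h(2) + 6*3) = (-22*(-15))*(1 + 6*3) = 330*(1 + 18) = 330*19 = 6270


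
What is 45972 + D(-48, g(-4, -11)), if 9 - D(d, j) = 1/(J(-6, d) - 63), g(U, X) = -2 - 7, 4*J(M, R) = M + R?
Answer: 7035095/153 ≈ 45981.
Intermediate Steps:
J(M, R) = M/4 + R/4 (J(M, R) = (M + R)/4 = M/4 + R/4)
g(U, X) = -9
D(d, j) = 9 - 1/(-129/2 + d/4) (D(d, j) = 9 - 1/(((¼)*(-6) + d/4) - 63) = 9 - 1/((-3/2 + d/4) - 63) = 9 - 1/(-129/2 + d/4))
45972 + D(-48, g(-4, -11)) = 45972 + (-2326 + 9*(-48))/(-258 - 48) = 45972 + (-2326 - 432)/(-306) = 45972 - 1/306*(-2758) = 45972 + 1379/153 = 7035095/153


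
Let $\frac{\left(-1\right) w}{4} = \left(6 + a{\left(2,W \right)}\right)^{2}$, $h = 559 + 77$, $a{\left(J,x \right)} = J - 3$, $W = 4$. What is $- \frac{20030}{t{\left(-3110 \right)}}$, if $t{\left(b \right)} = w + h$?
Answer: $- \frac{10015}{268} \approx -37.369$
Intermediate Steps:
$a{\left(J,x \right)} = -3 + J$
$h = 636$
$w = -100$ ($w = - 4 \left(6 + \left(-3 + 2\right)\right)^{2} = - 4 \left(6 - 1\right)^{2} = - 4 \cdot 5^{2} = \left(-4\right) 25 = -100$)
$t{\left(b \right)} = 536$ ($t{\left(b \right)} = -100 + 636 = 536$)
$- \frac{20030}{t{\left(-3110 \right)}} = - \frac{20030}{536} = \left(-20030\right) \frac{1}{536} = - \frac{10015}{268}$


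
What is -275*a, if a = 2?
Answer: -550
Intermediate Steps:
-275*a = -275*2 = -550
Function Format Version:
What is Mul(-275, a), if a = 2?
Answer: -550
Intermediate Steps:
Mul(-275, a) = Mul(-275, 2) = -550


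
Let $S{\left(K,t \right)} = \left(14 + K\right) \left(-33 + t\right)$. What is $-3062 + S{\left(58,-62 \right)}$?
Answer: $-9902$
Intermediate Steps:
$S{\left(K,t \right)} = \left(-33 + t\right) \left(14 + K\right)$
$-3062 + S{\left(58,-62 \right)} = -3062 + \left(-462 - 1914 + 14 \left(-62\right) + 58 \left(-62\right)\right) = -3062 - 6840 = -9902$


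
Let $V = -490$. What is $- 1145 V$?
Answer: $561050$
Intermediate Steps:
$- 1145 V = \left(-1145\right) \left(-490\right) = 561050$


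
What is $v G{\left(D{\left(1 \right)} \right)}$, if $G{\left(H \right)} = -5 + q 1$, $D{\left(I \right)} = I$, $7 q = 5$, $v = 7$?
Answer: $-30$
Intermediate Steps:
$q = \frac{5}{7}$ ($q = \frac{1}{7} \cdot 5 = \frac{5}{7} \approx 0.71429$)
$G{\left(H \right)} = - \frac{30}{7}$ ($G{\left(H \right)} = -5 + \frac{5}{7} \cdot 1 = -5 + \frac{5}{7} = - \frac{30}{7}$)
$v G{\left(D{\left(1 \right)} \right)} = 7 \left(- \frac{30}{7}\right) = -30$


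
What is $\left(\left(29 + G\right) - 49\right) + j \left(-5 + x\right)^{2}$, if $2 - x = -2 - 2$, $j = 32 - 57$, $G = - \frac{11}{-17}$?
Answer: $- \frac{754}{17} \approx -44.353$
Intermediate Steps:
$G = \frac{11}{17}$ ($G = \left(-11\right) \left(- \frac{1}{17}\right) = \frac{11}{17} \approx 0.64706$)
$j = -25$ ($j = 32 - 57 = -25$)
$x = 6$ ($x = 2 - \left(-2 - 2\right) = 2 - -4 = 2 + 4 = 6$)
$\left(\left(29 + G\right) - 49\right) + j \left(-5 + x\right)^{2} = \left(\left(29 + \frac{11}{17}\right) - 49\right) - 25 \left(-5 + 6\right)^{2} = \left(\frac{504}{17} - 49\right) - 25 \cdot 1^{2} = - \frac{329}{17} - 25 = - \frac{754}{17}$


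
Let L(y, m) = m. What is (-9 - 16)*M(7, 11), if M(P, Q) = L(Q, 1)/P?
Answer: -25/7 ≈ -3.5714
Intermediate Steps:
M(P, Q) = 1/P
(-9 - 16)*M(7, 11) = (-9 - 16)/7 = -25*⅐ = -25/7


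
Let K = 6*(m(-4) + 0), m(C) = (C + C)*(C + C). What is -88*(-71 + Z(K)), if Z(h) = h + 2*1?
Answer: -27720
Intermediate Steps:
m(C) = 4*C² (m(C) = (2*C)*(2*C) = 4*C²)
K = 384 (K = 6*(4*(-4)² + 0) = 6*(4*16 + 0) = 6*(64 + 0) = 6*64 = 384)
Z(h) = 2 + h (Z(h) = h + 2 = 2 + h)
-88*(-71 + Z(K)) = -88*(-71 + (2 + 384)) = -88*(-71 + 386) = -88*315 = -27720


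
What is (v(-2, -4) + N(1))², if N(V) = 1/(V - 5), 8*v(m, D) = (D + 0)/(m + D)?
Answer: 1/36 ≈ 0.027778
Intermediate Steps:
v(m, D) = D/(8*(D + m)) (v(m, D) = ((D + 0)/(m + D))/8 = (D/(D + m))/8 = D/(8*(D + m)))
N(V) = 1/(-5 + V)
(v(-2, -4) + N(1))² = ((⅛)*(-4)/(-4 - 2) + 1/(-5 + 1))² = ((⅛)*(-4)/(-6) + 1/(-4))² = ((⅛)*(-4)*(-⅙) - ¼)² = (1/12 - ¼)² = (-⅙)² = 1/36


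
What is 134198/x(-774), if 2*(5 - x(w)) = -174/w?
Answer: 34623084/1261 ≈ 27457.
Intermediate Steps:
x(w) = 5 + 87/w (x(w) = 5 - (-87)/w = 5 + 87/w)
134198/x(-774) = 134198/(5 + 87/(-774)) = 134198/(5 + 87*(-1/774)) = 134198/(5 - 29/258) = 134198/(1261/258) = 134198*(258/1261) = 34623084/1261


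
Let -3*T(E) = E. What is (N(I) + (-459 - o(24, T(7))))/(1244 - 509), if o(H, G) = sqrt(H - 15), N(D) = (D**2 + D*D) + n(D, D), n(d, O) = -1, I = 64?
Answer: 7729/735 ≈ 10.516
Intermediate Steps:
T(E) = -E/3
N(D) = -1 + 2*D**2 (N(D) = (D**2 + D*D) - 1 = (D**2 + D**2) - 1 = 2*D**2 - 1 = -1 + 2*D**2)
o(H, G) = sqrt(-15 + H)
(N(I) + (-459 - o(24, T(7))))/(1244 - 509) = ((-1 + 2*64**2) + (-459 - sqrt(-15 + 24)))/(1244 - 509) = ((-1 + 2*4096) + (-459 - sqrt(9)))/735 = ((-1 + 8192) + (-459 - 1*3))*(1/735) = (8191 + (-459 - 3))*(1/735) = (8191 - 462)*(1/735) = 7729*(1/735) = 7729/735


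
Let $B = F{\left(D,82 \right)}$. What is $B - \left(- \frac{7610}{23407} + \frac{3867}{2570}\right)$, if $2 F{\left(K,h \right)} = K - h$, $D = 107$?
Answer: $\frac{340496353}{30077995} \approx 11.32$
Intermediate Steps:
$F{\left(K,h \right)} = \frac{K}{2} - \frac{h}{2}$ ($F{\left(K,h \right)} = \frac{K - h}{2} = \frac{K}{2} - \frac{h}{2}$)
$B = \frac{25}{2}$ ($B = \frac{1}{2} \cdot 107 - 41 = \frac{107}{2} - 41 = \frac{25}{2} \approx 12.5$)
$B - \left(- \frac{7610}{23407} + \frac{3867}{2570}\right) = \frac{25}{2} - \left(- \frac{7610}{23407} + \frac{3867}{2570}\right) = \frac{25}{2} - \frac{70957169}{60155990} = \frac{340496353}{30077995}$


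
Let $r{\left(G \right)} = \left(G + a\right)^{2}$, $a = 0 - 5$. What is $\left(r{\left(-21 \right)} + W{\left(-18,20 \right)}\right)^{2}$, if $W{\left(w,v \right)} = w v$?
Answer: $99856$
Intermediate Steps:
$a = -5$
$W{\left(w,v \right)} = v w$
$r{\left(G \right)} = \left(-5 + G\right)^{2}$ ($r{\left(G \right)} = \left(G - 5\right)^{2} = \left(-5 + G\right)^{2}$)
$\left(r{\left(-21 \right)} + W{\left(-18,20 \right)}\right)^{2} = \left(\left(-5 - 21\right)^{2} + 20 \left(-18\right)\right)^{2} = \left(\left(-26\right)^{2} - 360\right)^{2} = \left(676 - 360\right)^{2} = 316^{2} = 99856$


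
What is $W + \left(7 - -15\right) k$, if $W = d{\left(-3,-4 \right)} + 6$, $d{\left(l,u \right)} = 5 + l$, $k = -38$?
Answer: $-828$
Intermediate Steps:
$W = 8$ ($W = \left(5 - 3\right) + 6 = 2 + 6 = 8$)
$W + \left(7 - -15\right) k = 8 + \left(7 - -15\right) \left(-38\right) = 8 + \left(7 + 15\right) \left(-38\right) = 8 + 22 \left(-38\right) = 8 - 836 = -828$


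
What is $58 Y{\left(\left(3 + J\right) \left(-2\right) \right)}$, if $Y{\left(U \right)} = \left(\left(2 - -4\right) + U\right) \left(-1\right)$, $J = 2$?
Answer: $232$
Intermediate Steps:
$Y{\left(U \right)} = -6 - U$ ($Y{\left(U \right)} = \left(\left(2 + 4\right) + U\right) \left(-1\right) = \left(6 + U\right) \left(-1\right) = -6 - U$)
$58 Y{\left(\left(3 + J\right) \left(-2\right) \right)} = 58 \left(-6 - \left(3 + 2\right) \left(-2\right)\right) = 58 \left(-6 - 5 \left(-2\right)\right) = 58 \left(-6 - -10\right) = 58 \left(-6 + 10\right) = 58 \cdot 4 = 232$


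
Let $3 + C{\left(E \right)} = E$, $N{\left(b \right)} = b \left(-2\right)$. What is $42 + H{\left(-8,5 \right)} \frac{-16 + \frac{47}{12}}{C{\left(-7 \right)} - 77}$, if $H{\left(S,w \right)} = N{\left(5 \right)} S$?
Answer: $\frac{478}{9} \approx 53.111$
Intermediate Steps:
$N{\left(b \right)} = - 2 b$
$C{\left(E \right)} = -3 + E$
$H{\left(S,w \right)} = - 10 S$ ($H{\left(S,w \right)} = \left(-2\right) 5 S = - 10 S$)
$42 + H{\left(-8,5 \right)} \frac{-16 + \frac{47}{12}}{C{\left(-7 \right)} - 77} = 42 + \left(-10\right) \left(-8\right) \frac{-16 + \frac{47}{12}}{\left(-3 - 7\right) - 77} = 42 + 80 \frac{-16 + 47 \cdot \frac{1}{12}}{-10 - 77} = 42 + 80 \frac{-16 + \frac{47}{12}}{-87} = 42 + 80 \left(\left(- \frac{145}{12}\right) \left(- \frac{1}{87}\right)\right) = 42 + 80 \cdot \frac{5}{36} = 42 + \frac{100}{9} = \frac{478}{9}$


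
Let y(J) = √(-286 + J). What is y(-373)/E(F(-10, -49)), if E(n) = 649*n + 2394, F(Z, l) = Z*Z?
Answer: I*√659/67294 ≈ 0.00038148*I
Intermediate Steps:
F(Z, l) = Z²
E(n) = 2394 + 649*n
y(-373)/E(F(-10, -49)) = √(-286 - 373)/(2394 + 649*(-10)²) = √(-659)/(2394 + 649*100) = (I*√659)/(2394 + 64900) = (I*√659)/67294 = (I*√659)*(1/67294) = I*√659/67294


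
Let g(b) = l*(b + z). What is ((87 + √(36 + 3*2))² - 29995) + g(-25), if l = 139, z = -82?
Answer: -37257 + 174*√42 ≈ -36129.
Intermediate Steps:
g(b) = -11398 + 139*b (g(b) = 139*(b - 82) = 139*(-82 + b) = -11398 + 139*b)
((87 + √(36 + 3*2))² - 29995) + g(-25) = ((87 + √(36 + 3*2))² - 29995) + (-11398 + 139*(-25)) = ((87 + √(36 + 6))² - 29995) + (-11398 - 3475) = ((87 + √42)² - 29995) - 14873 = (-29995 + (87 + √42)²) - 14873 = -44868 + (87 + √42)²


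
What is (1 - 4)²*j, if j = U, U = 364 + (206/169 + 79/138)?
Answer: 25592961/7774 ≈ 3292.1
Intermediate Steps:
U = 8530987/23322 (U = 364 + (206*(1/169) + 79*(1/138)) = 364 + (206/169 + 79/138) = 364 + 41779/23322 = 8530987/23322 ≈ 365.79)
j = 8530987/23322 ≈ 365.79
(1 - 4)²*j = (1 - 4)²*(8530987/23322) = (-3)²*(8530987/23322) = 9*(8530987/23322) = 25592961/7774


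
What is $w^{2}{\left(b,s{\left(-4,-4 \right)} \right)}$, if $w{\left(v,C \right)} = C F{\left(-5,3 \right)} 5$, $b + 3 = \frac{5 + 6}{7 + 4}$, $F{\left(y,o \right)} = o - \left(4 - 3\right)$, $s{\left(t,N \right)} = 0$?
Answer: $0$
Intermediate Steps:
$F{\left(y,o \right)} = -1 + o$ ($F{\left(y,o \right)} = o - \left(4 - 3\right) = o - 1 = -1 + o$)
$b = -2$ ($b = -3 + \frac{5 + 6}{7 + 4} = -3 + \frac{11}{11} = -3 + 11 \cdot \frac{1}{11} = -3 + 1 = -2$)
$w{\left(v,C \right)} = 10 C$ ($w{\left(v,C \right)} = C \left(-1 + 3\right) 5 = C 2 \cdot 5 = 2 C 5 = 10 C$)
$w^{2}{\left(b,s{\left(-4,-4 \right)} \right)} = \left(10 \cdot 0\right)^{2} = 0^{2} = 0$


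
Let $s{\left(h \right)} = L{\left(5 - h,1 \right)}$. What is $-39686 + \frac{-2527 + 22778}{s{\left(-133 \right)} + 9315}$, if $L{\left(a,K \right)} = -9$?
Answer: $- \frac{33572515}{846} \approx -39684.0$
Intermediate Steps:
$s{\left(h \right)} = -9$
$-39686 + \frac{-2527 + 22778}{s{\left(-133 \right)} + 9315} = -39686 + \frac{-2527 + 22778}{-9 + 9315} = -39686 + \frac{20251}{9306} = -39686 + 20251 \cdot \frac{1}{9306} = -39686 + \frac{1841}{846} = - \frac{33572515}{846}$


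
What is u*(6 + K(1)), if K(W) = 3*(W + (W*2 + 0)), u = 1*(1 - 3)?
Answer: -30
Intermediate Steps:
u = -2 (u = 1*(-2) = -2)
K(W) = 9*W (K(W) = 3*(W + (2*W + 0)) = 3*(W + 2*W) = 3*(3*W) = 9*W)
u*(6 + K(1)) = -2*(6 + 9*1) = -2*(6 + 9) = -2*15 = -30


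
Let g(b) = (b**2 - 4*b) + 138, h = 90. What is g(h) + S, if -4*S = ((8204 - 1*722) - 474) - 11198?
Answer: 17851/2 ≈ 8925.5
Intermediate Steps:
S = 2095/2 (S = -(((8204 - 1*722) - 474) - 11198)/4 = -(((8204 - 722) - 474) - 11198)/4 = -((7482 - 474) - 11198)/4 = -(7008 - 11198)/4 = -1/4*(-4190) = 2095/2 ≈ 1047.5)
g(b) = 138 + b**2 - 4*b
g(h) + S = (138 + 90**2 - 4*90) + 2095/2 = (138 + 8100 - 360) + 2095/2 = 7878 + 2095/2 = 17851/2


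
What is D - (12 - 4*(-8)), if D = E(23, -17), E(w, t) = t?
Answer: -61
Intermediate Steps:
D = -17
D - (12 - 4*(-8)) = -17 - (12 - 4*(-8)) = -17 - (12 + 32) = -17 - 1*44 = -17 - 44 = -61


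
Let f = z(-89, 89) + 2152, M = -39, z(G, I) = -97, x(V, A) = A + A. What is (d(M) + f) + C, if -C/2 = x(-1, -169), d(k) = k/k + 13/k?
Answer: 8195/3 ≈ 2731.7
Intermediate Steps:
x(V, A) = 2*A
d(k) = 1 + 13/k
C = 676 (C = -4*(-169) = -2*(-338) = 676)
f = 2055 (f = -97 + 2152 = 2055)
(d(M) + f) + C = ((13 - 39)/(-39) + 2055) + 676 = (-1/39*(-26) + 2055) + 676 = (⅔ + 2055) + 676 = 6167/3 + 676 = 8195/3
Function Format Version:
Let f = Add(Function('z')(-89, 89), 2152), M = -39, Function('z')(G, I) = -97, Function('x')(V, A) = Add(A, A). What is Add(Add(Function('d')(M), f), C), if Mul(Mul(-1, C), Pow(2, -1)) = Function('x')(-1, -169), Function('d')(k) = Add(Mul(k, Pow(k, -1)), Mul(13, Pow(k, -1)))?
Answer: Rational(8195, 3) ≈ 2731.7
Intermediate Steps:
Function('x')(V, A) = Mul(2, A)
Function('d')(k) = Add(1, Mul(13, Pow(k, -1)))
C = 676 (C = Mul(-2, Mul(2, -169)) = Mul(-2, -338) = 676)
f = 2055 (f = Add(-97, 2152) = 2055)
Add(Add(Function('d')(M), f), C) = Add(Add(Mul(Pow(-39, -1), Add(13, -39)), 2055), 676) = Add(Add(Mul(Rational(-1, 39), -26), 2055), 676) = Add(Add(Rational(2, 3), 2055), 676) = Add(Rational(6167, 3), 676) = Rational(8195, 3)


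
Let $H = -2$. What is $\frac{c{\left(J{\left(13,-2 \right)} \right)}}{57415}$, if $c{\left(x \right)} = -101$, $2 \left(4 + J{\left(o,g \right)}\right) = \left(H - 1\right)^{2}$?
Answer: $- \frac{101}{57415} \approx -0.0017591$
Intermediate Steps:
$J{\left(o,g \right)} = \frac{1}{2}$ ($J{\left(o,g \right)} = -4 + \frac{\left(-2 - 1\right)^{2}}{2} = -4 + \frac{\left(-3\right)^{2}}{2} = -4 + \frac{1}{2} \cdot 9 = -4 + \frac{9}{2} = \frac{1}{2}$)
$\frac{c{\left(J{\left(13,-2 \right)} \right)}}{57415} = - \frac{101}{57415}$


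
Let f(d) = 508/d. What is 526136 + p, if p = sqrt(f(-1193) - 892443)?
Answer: 526136 + I*sqrt(1270169213351)/1193 ≈ 5.2614e+5 + 944.69*I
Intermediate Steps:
p = I*sqrt(1270169213351)/1193 (p = sqrt(508/(-1193) - 892443) = sqrt(508*(-1/1193) - 892443) = sqrt(-508/1193 - 892443) = sqrt(-1064685007/1193) = I*sqrt(1270169213351)/1193 ≈ 944.69*I)
526136 + p = 526136 + I*sqrt(1270169213351)/1193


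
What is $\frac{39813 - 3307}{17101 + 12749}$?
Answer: $\frac{18253}{14925} \approx 1.223$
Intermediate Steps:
$\frac{39813 - 3307}{17101 + 12749} = \frac{39813 + \left(-12350 + 9043\right)}{29850} = \left(39813 - 3307\right) \frac{1}{29850} = 36506 \cdot \frac{1}{29850} = \frac{18253}{14925}$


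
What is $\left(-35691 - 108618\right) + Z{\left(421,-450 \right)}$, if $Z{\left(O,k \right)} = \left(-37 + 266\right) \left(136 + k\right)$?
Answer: $-216215$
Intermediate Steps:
$Z{\left(O,k \right)} = 31144 + 229 k$ ($Z{\left(O,k \right)} = 229 \left(136 + k\right) = 31144 + 229 k$)
$\left(-35691 - 108618\right) + Z{\left(421,-450 \right)} = \left(-35691 - 108618\right) + \left(31144 + 229 \left(-450\right)\right) = -144309 + \left(31144 - 103050\right) = -144309 - 71906 = -216215$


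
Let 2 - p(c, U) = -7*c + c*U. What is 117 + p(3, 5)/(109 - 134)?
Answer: 2917/25 ≈ 116.68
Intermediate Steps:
p(c, U) = 2 + 7*c - U*c (p(c, U) = 2 - (-7*c + c*U) = 2 - (-7*c + U*c) = 2 + (7*c - U*c) = 2 + 7*c - U*c)
117 + p(3, 5)/(109 - 134) = 117 + (2 + 7*3 - 1*5*3)/(109 - 134) = 117 + (2 + 21 - 15)/(-25) = 117 + 8*(-1/25) = 117 - 8/25 = 2917/25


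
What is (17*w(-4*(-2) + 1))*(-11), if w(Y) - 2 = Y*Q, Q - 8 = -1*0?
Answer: -13838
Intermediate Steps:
Q = 8 (Q = 8 - 1*0 = 8 + 0 = 8)
w(Y) = 2 + 8*Y (w(Y) = 2 + Y*8 = 2 + 8*Y)
(17*w(-4*(-2) + 1))*(-11) = (17*(2 + 8*(-4*(-2) + 1)))*(-11) = (17*(2 + 8*(8 + 1)))*(-11) = (17*(2 + 8*9))*(-11) = (17*(2 + 72))*(-11) = (17*74)*(-11) = 1258*(-11) = -13838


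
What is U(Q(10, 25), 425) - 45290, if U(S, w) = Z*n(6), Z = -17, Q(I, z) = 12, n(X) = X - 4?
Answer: -45324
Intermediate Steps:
n(X) = -4 + X
U(S, w) = -34 (U(S, w) = -17*(-4 + 6) = -17*2 = -34)
U(Q(10, 25), 425) - 45290 = -34 - 45290 = -45324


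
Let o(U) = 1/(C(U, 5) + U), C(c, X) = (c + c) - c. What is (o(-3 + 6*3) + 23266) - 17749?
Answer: 165511/30 ≈ 5517.0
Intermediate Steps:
C(c, X) = c (C(c, X) = 2*c - c = c)
o(U) = 1/(2*U) (o(U) = 1/(U + U) = 1/(2*U))
(o(-3 + 6*3) + 23266) - 17749 = (1/(2*(-3 + 6*3)) + 23266) - 17749 = (1/(2*(-3 + 18)) + 23266) - 17749 = ((1/2)/15 + 23266) - 17749 = ((1/2)*(1/15) + 23266) - 17749 = (1/30 + 23266) - 17749 = 697981/30 - 17749 = 165511/30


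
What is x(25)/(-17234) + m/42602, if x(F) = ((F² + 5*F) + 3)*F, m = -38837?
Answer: -52546411/26221531 ≈ -2.0039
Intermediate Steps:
x(F) = F*(3 + F² + 5*F) (x(F) = (3 + F² + 5*F)*F = F*(3 + F² + 5*F))
x(25)/(-17234) + m/42602 = (25*(3 + 25² + 5*25))/(-17234) - 38837/42602 = (25*(3 + 625 + 125))*(-1/17234) - 38837*1/42602 = (25*753)*(-1/17234) - 38837/42602 = 18825*(-1/17234) - 38837/42602 = -18825/17234 - 38837/42602 = -52546411/26221531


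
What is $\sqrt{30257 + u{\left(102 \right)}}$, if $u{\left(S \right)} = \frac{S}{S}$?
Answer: $123 \sqrt{2} \approx 173.95$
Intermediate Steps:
$u{\left(S \right)} = 1$
$\sqrt{30257 + u{\left(102 \right)}} = \sqrt{30257 + 1} = \sqrt{30258} = 123 \sqrt{2}$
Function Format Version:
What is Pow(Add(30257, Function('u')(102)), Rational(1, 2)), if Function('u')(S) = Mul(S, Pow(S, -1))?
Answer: Mul(123, Pow(2, Rational(1, 2))) ≈ 173.95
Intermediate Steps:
Function('u')(S) = 1
Pow(Add(30257, Function('u')(102)), Rational(1, 2)) = Pow(Add(30257, 1), Rational(1, 2)) = Pow(30258, Rational(1, 2)) = Mul(123, Pow(2, Rational(1, 2)))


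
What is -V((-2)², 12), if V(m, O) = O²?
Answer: -144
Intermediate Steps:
-V((-2)², 12) = -1*12² = -1*144 = -144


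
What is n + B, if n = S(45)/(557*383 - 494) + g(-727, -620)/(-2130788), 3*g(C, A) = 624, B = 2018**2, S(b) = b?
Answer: 461710449381481877/113377631389 ≈ 4.0723e+6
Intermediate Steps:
B = 4072324
g(C, A) = 208 (g(C, A) = (1/3)*624 = 208)
n = 12903841/113377631389 (n = 45/(557*383 - 494) + 208/(-2130788) = 45/(213331 - 494) + 208*(-1/2130788) = 45/212837 - 52/532697 = 12903841/113377631389 ≈ 0.00011381)
n + B = 12903841/113377631389 + 4072324 = 461710449381481877/113377631389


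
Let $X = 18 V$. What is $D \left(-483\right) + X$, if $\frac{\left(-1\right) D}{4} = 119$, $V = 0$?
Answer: $229908$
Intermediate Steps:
$D = -476$ ($D = \left(-4\right) 119 = -476$)
$X = 0$ ($X = 18 \cdot 0 = 0$)
$D \left(-483\right) + X = \left(-476\right) \left(-483\right) + 0 = 229908 + 0 = 229908$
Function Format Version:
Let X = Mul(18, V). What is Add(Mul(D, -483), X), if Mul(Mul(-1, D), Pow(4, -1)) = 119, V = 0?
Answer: 229908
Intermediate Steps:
D = -476 (D = Mul(-4, 119) = -476)
X = 0 (X = Mul(18, 0) = 0)
Add(Mul(D, -483), X) = Add(Mul(-476, -483), 0) = Add(229908, 0) = 229908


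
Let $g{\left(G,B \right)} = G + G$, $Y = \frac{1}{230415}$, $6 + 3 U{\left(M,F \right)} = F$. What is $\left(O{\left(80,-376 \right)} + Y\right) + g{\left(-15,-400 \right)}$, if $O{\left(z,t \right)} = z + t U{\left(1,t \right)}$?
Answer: $\frac{3681058837}{76805} \approx 47927.0$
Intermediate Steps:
$U{\left(M,F \right)} = -2 + \frac{F}{3}$
$O{\left(z,t \right)} = z + t \left(-2 + \frac{t}{3}\right)$
$Y = \frac{1}{230415} \approx 4.34 \cdot 10^{-6}$
$g{\left(G,B \right)} = 2 G$
$\left(O{\left(80,-376 \right)} + Y\right) + g{\left(-15,-400 \right)} = \left(\left(80 + \frac{1}{3} \left(-376\right) \left(-6 - 376\right)\right) + \frac{1}{230415}\right) + 2 \left(-15\right) = \left(\left(80 + \frac{1}{3} \left(-376\right) \left(-382\right)\right) + \frac{1}{230415}\right) - 30 = \left(\left(80 + \frac{143632}{3}\right) + \frac{1}{230415}\right) - 30 = \left(\frac{143872}{3} + \frac{1}{230415}\right) - 30 = \frac{3683362987}{76805} - 30 = \frac{3681058837}{76805}$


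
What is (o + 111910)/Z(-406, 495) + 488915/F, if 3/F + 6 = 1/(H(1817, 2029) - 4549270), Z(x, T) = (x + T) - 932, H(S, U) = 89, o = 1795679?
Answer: -536945233437802/547851369 ≈ -9.8009e+5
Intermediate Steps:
Z(x, T) = -932 + T + x (Z(x, T) = (T + x) - 932 = -932 + T + x)
F = -13647543/27295087 (F = 3/(-6 + 1/(89 - 4549270)) = 3/(-6 + 1/(-4549181)) = 3/(-6 - 1/4549181) = 3/(-27295087/4549181) = 3*(-4549181/27295087) = -13647543/27295087 ≈ -0.50000)
(o + 111910)/Z(-406, 495) + 488915/F = (1795679 + 111910)/(-932 + 495 - 406) + 488915/(-13647543/27295087) = 1907589/(-843) + 488915*(-27295087/13647543) = 1907589*(-1/843) - 1906425351515/1949649 = -635863/281 - 1906425351515/1949649 = -536945233437802/547851369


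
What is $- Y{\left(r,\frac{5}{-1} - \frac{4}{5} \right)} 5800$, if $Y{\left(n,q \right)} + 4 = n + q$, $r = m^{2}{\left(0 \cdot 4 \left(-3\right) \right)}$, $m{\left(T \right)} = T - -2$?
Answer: $33640$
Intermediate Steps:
$m{\left(T \right)} = 2 + T$ ($m{\left(T \right)} = T + 2 = 2 + T$)
$r = 4$ ($r = \left(2 + 0 \cdot 4 \left(-3\right)\right)^{2} = \left(2 + 0 \left(-3\right)\right)^{2} = \left(2 + 0\right)^{2} = 2^{2} = 4$)
$Y{\left(n,q \right)} = -4 + n + q$ ($Y{\left(n,q \right)} = -4 + \left(n + q\right) = -4 + n + q$)
$- Y{\left(r,\frac{5}{-1} - \frac{4}{5} \right)} 5800 = - \left(-4 + 4 + \left(\frac{5}{-1} - \frac{4}{5}\right)\right) 5800 = - \left(-4 + 4 + \left(5 \left(-1\right) - \frac{4}{5}\right)\right) 5800 = - \left(-4 + 4 - \frac{29}{5}\right) 5800 = - \frac{\left(-29\right) 5800}{5} = \left(-1\right) \left(-33640\right) = 33640$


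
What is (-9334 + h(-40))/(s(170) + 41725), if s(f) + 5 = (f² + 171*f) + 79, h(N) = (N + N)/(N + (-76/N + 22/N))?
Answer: -7213582/77121437 ≈ -0.093535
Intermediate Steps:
h(N) = 2*N/(N - 54/N) (h(N) = (2*N)/(N - 54/N) = 2*N/(N - 54/N))
s(f) = 74 + f² + 171*f (s(f) = -5 + ((f² + 171*f) + 79) = -5 + (79 + f² + 171*f) = 74 + f² + 171*f)
(-9334 + h(-40))/(s(170) + 41725) = (-9334 + 2*(-40)²/(-54 + (-40)²))/((74 + 170² + 171*170) + 41725) = (-9334 + 2*1600/(-54 + 1600))/((74 + 28900 + 29070) + 41725) = (-9334 + 2*1600/1546)/(58044 + 41725) = (-9334 + 2*1600*(1/1546))/99769 = (-9334 + 1600/773)*(1/99769) = -7213582/773*1/99769 = -7213582/77121437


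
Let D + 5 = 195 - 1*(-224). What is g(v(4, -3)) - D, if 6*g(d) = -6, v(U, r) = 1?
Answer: -415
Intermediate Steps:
D = 414 (D = -5 + (195 - 1*(-224)) = -5 + (195 + 224) = -5 + 419 = 414)
g(d) = -1 (g(d) = (⅙)*(-6) = -1)
g(v(4, -3)) - D = -1 - 1*414 = -1 - 414 = -415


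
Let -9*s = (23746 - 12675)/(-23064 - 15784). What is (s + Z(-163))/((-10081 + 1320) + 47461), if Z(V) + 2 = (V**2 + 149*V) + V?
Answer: 148036403/2706151680 ≈ 0.054704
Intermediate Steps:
Z(V) = -2 + V**2 + 150*V (Z(V) = -2 + ((V**2 + 149*V) + V) = -2 + (V**2 + 150*V) = -2 + V**2 + 150*V)
s = 11071/349632 (s = -(23746 - 12675)/(9*(-23064 - 15784)) = -11071/(9*(-38848)) = -11071*(-1)/(9*38848) = -1/9*(-11071/38848) = 11071/349632 ≈ 0.031665)
(s + Z(-163))/((-10081 + 1320) + 47461) = (11071/349632 + (-2 + (-163)**2 + 150*(-163)))/((-10081 + 1320) + 47461) = (11071/349632 + (-2 + 26569 - 24450))/(-8761 + 47461) = (11071/349632 + 2117)/38700 = (740182015/349632)*(1/38700) = 148036403/2706151680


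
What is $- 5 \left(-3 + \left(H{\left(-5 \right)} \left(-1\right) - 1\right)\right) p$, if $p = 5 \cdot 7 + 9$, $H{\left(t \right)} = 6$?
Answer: $2200$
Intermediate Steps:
$p = 44$ ($p = 35 + 9 = 44$)
$- 5 \left(-3 + \left(H{\left(-5 \right)} \left(-1\right) - 1\right)\right) p = - 5 \left(-3 + \left(6 \left(-1\right) - 1\right)\right) 44 = - 5 \left(-3 - 7\right) 44 = \left(-5\right) \left(-10\right) 44 = 50 \cdot 44 = 2200$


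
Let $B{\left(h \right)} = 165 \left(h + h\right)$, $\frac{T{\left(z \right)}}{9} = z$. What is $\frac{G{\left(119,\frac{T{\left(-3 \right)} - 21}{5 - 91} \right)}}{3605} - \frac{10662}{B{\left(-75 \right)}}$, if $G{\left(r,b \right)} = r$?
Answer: $\frac{197056}{424875} \approx 0.4638$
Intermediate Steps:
$T{\left(z \right)} = 9 z$
$B{\left(h \right)} = 330 h$ ($B{\left(h \right)} = 165 \cdot 2 h = 330 h$)
$\frac{G{\left(119,\frac{T{\left(-3 \right)} - 21}{5 - 91} \right)}}{3605} - \frac{10662}{B{\left(-75 \right)}} = \frac{119}{3605} - \frac{10662}{330 \left(-75\right)} = 119 \cdot \frac{1}{3605} - \frac{10662}{-24750} = \frac{17}{515} - - \frac{1777}{4125} = \frac{17}{515} + \frac{1777}{4125} = \frac{197056}{424875}$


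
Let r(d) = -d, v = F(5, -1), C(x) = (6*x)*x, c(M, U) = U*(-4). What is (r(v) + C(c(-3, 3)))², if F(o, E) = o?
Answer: 737881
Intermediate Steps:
c(M, U) = -4*U
C(x) = 6*x²
v = 5
(r(v) + C(c(-3, 3)))² = (-1*5 + 6*(-4*3)²)² = (-5 + 6*(-12)²)² = (-5 + 6*144)² = (-5 + 864)² = 859² = 737881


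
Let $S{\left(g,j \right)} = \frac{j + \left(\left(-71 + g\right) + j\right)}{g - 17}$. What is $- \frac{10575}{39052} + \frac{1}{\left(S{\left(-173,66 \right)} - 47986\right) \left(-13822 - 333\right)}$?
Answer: $- \frac{3591447037699}{13262713047636} \approx -0.27079$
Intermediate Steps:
$S{\left(g,j \right)} = \frac{-71 + g + 2 j}{-17 + g}$ ($S{\left(g,j \right)} = \frac{j + \left(-71 + g + j\right)}{-17 + g} = \frac{-71 + g + 2 j}{-17 + g}$)
$- \frac{10575}{39052} + \frac{1}{\left(S{\left(-173,66 \right)} - 47986\right) \left(-13822 - 333\right)} = - \frac{10575}{39052} + \frac{1}{\left(\frac{-71 - 173 + 2 \cdot 66}{-17 - 173} - 47986\right) \left(-13822 - 333\right)} = \left(-10575\right) \frac{1}{39052} + \frac{1}{\left(\frac{-71 - 173 + 132}{-190} - 47986\right) \left(-13822 - 333\right)} = - \frac{10575}{39052} + \frac{1}{\left(\left(- \frac{1}{190}\right) \left(-112\right) - 47986\right) \left(-14155\right)} = - \frac{10575}{39052} + \frac{1}{\frac{56}{95} - 47986} \left(- \frac{1}{14155}\right) = - \frac{10575}{39052} + \frac{1}{- \frac{4558614}{95}} \left(- \frac{1}{14155}\right) = - \frac{10575}{39052} - - \frac{1}{679233486} = - \frac{10575}{39052} + \frac{1}{679233486} = - \frac{3591447037699}{13262713047636}$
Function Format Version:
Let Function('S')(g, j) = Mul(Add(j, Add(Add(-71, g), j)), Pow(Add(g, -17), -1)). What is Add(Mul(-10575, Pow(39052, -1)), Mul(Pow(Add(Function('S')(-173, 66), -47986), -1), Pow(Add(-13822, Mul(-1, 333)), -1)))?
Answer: Rational(-3591447037699, 13262713047636) ≈ -0.27079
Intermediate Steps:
Function('S')(g, j) = Mul(Pow(Add(-17, g), -1), Add(-71, g, Mul(2, j))) (Function('S')(g, j) = Mul(Add(j, Add(-71, g, j)), Pow(Add(-17, g), -1)) = Mul(Add(-71, g, Mul(2, j)), Pow(Add(-17, g), -1)) = Mul(Pow(Add(-17, g), -1), Add(-71, g, Mul(2, j))))
Add(Mul(-10575, Pow(39052, -1)), Mul(Pow(Add(Function('S')(-173, 66), -47986), -1), Pow(Add(-13822, Mul(-1, 333)), -1))) = Add(Mul(-10575, Pow(39052, -1)), Mul(Pow(Add(Mul(Pow(Add(-17, -173), -1), Add(-71, -173, Mul(2, 66))), -47986), -1), Pow(Add(-13822, Mul(-1, 333)), -1))) = Add(Mul(-10575, Rational(1, 39052)), Mul(Pow(Add(Mul(Pow(-190, -1), Add(-71, -173, 132)), -47986), -1), Pow(Add(-13822, -333), -1))) = Add(Rational(-10575, 39052), Mul(Pow(Add(Mul(Rational(-1, 190), -112), -47986), -1), Pow(-14155, -1))) = Add(Rational(-10575, 39052), Mul(Pow(Add(Rational(56, 95), -47986), -1), Rational(-1, 14155))) = Add(Rational(-10575, 39052), Mul(Pow(Rational(-4558614, 95), -1), Rational(-1, 14155))) = Add(Rational(-10575, 39052), Mul(Rational(-95, 4558614), Rational(-1, 14155))) = Add(Rational(-10575, 39052), Rational(1, 679233486)) = Rational(-3591447037699, 13262713047636)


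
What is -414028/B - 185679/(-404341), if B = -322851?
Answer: 227355146377/130541896191 ≈ 1.7416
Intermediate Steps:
-414028/B - 185679/(-404341) = -414028/(-322851) - 185679/(-404341) = -414028*(-1/322851) - 185679*(-1/404341) = 414028/322851 + 185679/404341 = 227355146377/130541896191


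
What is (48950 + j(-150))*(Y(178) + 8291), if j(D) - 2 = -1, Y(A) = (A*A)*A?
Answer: 276477352893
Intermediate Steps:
Y(A) = A³ (Y(A) = A²*A = A³)
j(D) = 1 (j(D) = 2 - 1 = 1)
(48950 + j(-150))*(Y(178) + 8291) = (48950 + 1)*(178³ + 8291) = 48951*(5639752 + 8291) = 48951*5648043 = 276477352893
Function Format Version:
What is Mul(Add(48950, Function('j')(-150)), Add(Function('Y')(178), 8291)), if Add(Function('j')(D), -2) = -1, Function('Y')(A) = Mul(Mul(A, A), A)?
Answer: 276477352893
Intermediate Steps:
Function('Y')(A) = Pow(A, 3) (Function('Y')(A) = Mul(Pow(A, 2), A) = Pow(A, 3))
Function('j')(D) = 1 (Function('j')(D) = Add(2, -1) = 1)
Mul(Add(48950, Function('j')(-150)), Add(Function('Y')(178), 8291)) = Mul(Add(48950, 1), Add(Pow(178, 3), 8291)) = Mul(48951, Add(5639752, 8291)) = Mul(48951, 5648043) = 276477352893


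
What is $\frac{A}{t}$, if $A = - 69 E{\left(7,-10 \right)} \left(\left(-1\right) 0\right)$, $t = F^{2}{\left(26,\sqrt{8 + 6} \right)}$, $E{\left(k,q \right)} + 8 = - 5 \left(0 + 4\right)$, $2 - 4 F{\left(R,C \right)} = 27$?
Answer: $0$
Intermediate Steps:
$F{\left(R,C \right)} = - \frac{25}{4}$ ($F{\left(R,C \right)} = \frac{1}{2} - \frac{27}{4} = - \frac{25}{4}$)
$E{\left(k,q \right)} = -28$ ($E{\left(k,q \right)} = -8 - 5 \left(0 + 4\right) = -8 - 20 = -28$)
$t = \frac{625}{16}$ ($t = \left(- \frac{25}{4}\right)^{2} = \frac{625}{16} \approx 39.063$)
$A = 0$ ($A = \left(-69\right) \left(-28\right) \left(\left(-1\right) 0\right) = 1932 \cdot 0 = 0$)
$\frac{A}{t} = \frac{0}{\frac{625}{16}} = 0 \cdot \frac{16}{625} = 0$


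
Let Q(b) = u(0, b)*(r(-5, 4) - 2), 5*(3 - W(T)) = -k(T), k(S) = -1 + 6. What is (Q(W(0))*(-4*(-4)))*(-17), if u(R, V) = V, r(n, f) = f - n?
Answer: -7616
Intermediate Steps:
k(S) = 5
W(T) = 4 (W(T) = 3 - (-1)*5/5 = 3 - ⅕*(-5) = 3 + 1 = 4)
Q(b) = 7*b (Q(b) = b*((4 - 1*(-5)) - 2) = b*((4 + 5) - 2) = b*(9 - 2) = b*7 = 7*b)
(Q(W(0))*(-4*(-4)))*(-17) = ((7*4)*(-4*(-4)))*(-17) = (28*16)*(-17) = 448*(-17) = -7616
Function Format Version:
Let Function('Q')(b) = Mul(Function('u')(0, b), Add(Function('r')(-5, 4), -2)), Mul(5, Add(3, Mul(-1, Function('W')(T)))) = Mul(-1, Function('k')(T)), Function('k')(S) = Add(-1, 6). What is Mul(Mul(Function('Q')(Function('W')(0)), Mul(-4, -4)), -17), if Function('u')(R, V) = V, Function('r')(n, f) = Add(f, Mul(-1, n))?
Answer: -7616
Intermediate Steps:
Function('k')(S) = 5
Function('W')(T) = 4 (Function('W')(T) = Add(3, Mul(Rational(-1, 5), Mul(-1, 5))) = Add(3, Mul(Rational(-1, 5), -5)) = Add(3, 1) = 4)
Function('Q')(b) = Mul(7, b) (Function('Q')(b) = Mul(b, Add(Add(4, Mul(-1, -5)), -2)) = Mul(b, Add(Add(4, 5), -2)) = Mul(b, Add(9, -2)) = Mul(b, 7) = Mul(7, b))
Mul(Mul(Function('Q')(Function('W')(0)), Mul(-4, -4)), -17) = Mul(Mul(Mul(7, 4), Mul(-4, -4)), -17) = Mul(Mul(28, 16), -17) = Mul(448, -17) = -7616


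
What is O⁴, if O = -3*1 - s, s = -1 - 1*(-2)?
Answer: 256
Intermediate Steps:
s = 1 (s = -1 + 2 = 1)
O = -4 (O = -3*1 - 1*1 = -3 - 1 = -4)
O⁴ = (-4)⁴ = 256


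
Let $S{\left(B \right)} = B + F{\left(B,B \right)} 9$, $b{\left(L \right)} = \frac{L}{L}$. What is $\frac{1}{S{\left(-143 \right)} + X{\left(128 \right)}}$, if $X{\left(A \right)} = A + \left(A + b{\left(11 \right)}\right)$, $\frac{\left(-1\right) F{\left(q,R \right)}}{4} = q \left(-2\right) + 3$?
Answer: $- \frac{1}{10290} \approx -9.7182 \cdot 10^{-5}$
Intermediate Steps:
$F{\left(q,R \right)} = -12 + 8 q$ ($F{\left(q,R \right)} = - 4 \left(q \left(-2\right) + 3\right) = - 4 \left(- 2 q + 3\right) = - 4 \left(3 - 2 q\right) = -12 + 8 q$)
$b{\left(L \right)} = 1$
$X{\left(A \right)} = 1 + 2 A$ ($X{\left(A \right)} = A + \left(A + 1\right) = A + \left(1 + A\right) = 1 + 2 A$)
$S{\left(B \right)} = -108 + 73 B$ ($S{\left(B \right)} = B + \left(-12 + 8 B\right) 9 = B + \left(-108 + 72 B\right) = -108 + 73 B$)
$\frac{1}{S{\left(-143 \right)} + X{\left(128 \right)}} = \frac{1}{\left(-108 + 73 \left(-143\right)\right) + \left(1 + 2 \cdot 128\right)} = \frac{1}{\left(-108 - 10439\right) + \left(1 + 256\right)} = \frac{1}{-10547 + 257} = \frac{1}{-10290} = - \frac{1}{10290}$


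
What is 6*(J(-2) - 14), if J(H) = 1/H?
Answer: -87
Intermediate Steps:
6*(J(-2) - 14) = 6*(1/(-2) - 14) = 6*(-½ - 14) = 6*(-29/2) = -87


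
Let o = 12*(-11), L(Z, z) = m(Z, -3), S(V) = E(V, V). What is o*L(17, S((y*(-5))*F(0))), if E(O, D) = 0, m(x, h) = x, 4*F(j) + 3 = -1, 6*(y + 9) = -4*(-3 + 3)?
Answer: -2244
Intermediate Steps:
y = -9 (y = -9 + (-4*(-3 + 3))/6 = -9 + (-4*0)/6 = -9 + (⅙)*0 = -9 + 0 = -9)
F(j) = -1 (F(j) = -¾ + (¼)*(-1) = -¾ - ¼ = -1)
S(V) = 0
L(Z, z) = Z
o = -132
o*L(17, S((y*(-5))*F(0))) = -132*17 = -2244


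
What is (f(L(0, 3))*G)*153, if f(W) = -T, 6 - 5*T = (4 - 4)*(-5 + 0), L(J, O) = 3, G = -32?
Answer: 29376/5 ≈ 5875.2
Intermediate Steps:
T = 6/5 (T = 6/5 - (4 - 4)*(-5 + 0)/5 = 6/5 - 0*(-5) = 6/5 - ⅕*0 = 6/5 + 0 = 6/5 ≈ 1.2000)
f(W) = -6/5 (f(W) = -1*6/5 = -6/5)
(f(L(0, 3))*G)*153 = -6/5*(-32)*153 = (192/5)*153 = 29376/5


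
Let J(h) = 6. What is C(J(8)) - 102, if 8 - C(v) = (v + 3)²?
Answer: -175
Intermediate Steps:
C(v) = 8 - (3 + v)² (C(v) = 8 - (v + 3)² = 8 - (3 + v)²)
C(J(8)) - 102 = (8 - (3 + 6)²) - 102 = (8 - 1*9²) - 102 = (8 - 1*81) - 102 = (8 - 81) - 102 = -73 - 102 = -175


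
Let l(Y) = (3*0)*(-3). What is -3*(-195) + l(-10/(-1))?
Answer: 585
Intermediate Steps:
l(Y) = 0 (l(Y) = 0*(-3) = 0)
-3*(-195) + l(-10/(-1)) = -3*(-195) + 0 = 585 + 0 = 585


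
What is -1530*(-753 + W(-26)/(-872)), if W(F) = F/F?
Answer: 502312005/436 ≈ 1.1521e+6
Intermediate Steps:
W(F) = 1
-1530*(-753 + W(-26)/(-872)) = -1530*(-753 + 1/(-872)) = -1530*(-753 + 1*(-1/872)) = -1530*(-753 - 1/872) = -1530*(-656617/872) = 502312005/436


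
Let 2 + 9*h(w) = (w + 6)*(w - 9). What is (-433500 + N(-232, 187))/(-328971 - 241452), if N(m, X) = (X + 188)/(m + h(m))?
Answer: 1081190125/1422689288 ≈ 0.75996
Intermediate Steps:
h(w) = -2/9 + (-9 + w)*(6 + w)/9 (h(w) = -2/9 + ((w + 6)*(w - 9))/9 = -2/9 + ((6 + w)*(-9 + w))/9 = -2/9 + ((-9 + w)*(6 + w))/9 = -2/9 + (-9 + w)*(6 + w)/9)
N(m, X) = (188 + X)/(-56/9 + m²/9 + 2*m/3) (N(m, X) = (X + 188)/(m + (-56/9 - m/3 + m²/9)) = (188 + X)/(-56/9 + m²/9 + 2*m/3))
(-433500 + N(-232, 187))/(-328971 - 241452) = (-433500 + 9*(188 + 187)/(-56 + (-232)² + 6*(-232)))/(-328971 - 241452) = (-433500 + 9*375/(-56 + 53824 - 1392))/(-570423) = (-433500 + 9*375/52376)*(-1/570423) = (-433500 + 9*(1/52376)*375)*(-1/570423) = (-433500 + 3375/52376)*(-1/570423) = -22704992625/52376*(-1/570423) = 1081190125/1422689288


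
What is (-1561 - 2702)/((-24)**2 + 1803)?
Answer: -1421/793 ≈ -1.7919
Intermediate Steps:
(-1561 - 2702)/((-24)**2 + 1803) = -4263/(576 + 1803) = -4263/2379 = -4263*1/2379 = -1421/793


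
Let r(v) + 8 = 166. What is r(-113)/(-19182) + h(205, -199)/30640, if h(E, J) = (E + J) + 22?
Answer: -538003/73467060 ≈ -0.0073230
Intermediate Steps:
r(v) = 158 (r(v) = -8 + 166 = 158)
h(E, J) = 22 + E + J
r(-113)/(-19182) + h(205, -199)/30640 = 158/(-19182) + (22 + 205 - 199)/30640 = 158*(-1/19182) + 28*(1/30640) = -79/9591 + 7/7660 = -538003/73467060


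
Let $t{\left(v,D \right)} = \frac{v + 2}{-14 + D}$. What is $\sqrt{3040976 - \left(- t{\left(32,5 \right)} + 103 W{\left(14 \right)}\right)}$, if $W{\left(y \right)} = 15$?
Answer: $\frac{\sqrt{27354845}}{3} \approx 1743.4$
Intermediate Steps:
$t{\left(v,D \right)} = \frac{2 + v}{-14 + D}$
$\sqrt{3040976 - \left(- t{\left(32,5 \right)} + 103 W{\left(14 \right)}\right)} = \sqrt{3040976 - \left(1545 - \frac{2 + 32}{-14 + 5}\right)} = \sqrt{3040976 - \left(1545 - \frac{1}{-9} \cdot 34\right)} = \sqrt{3040976 - \frac{13939}{9}} = \sqrt{\frac{27354845}{9}} = \frac{\sqrt{27354845}}{3}$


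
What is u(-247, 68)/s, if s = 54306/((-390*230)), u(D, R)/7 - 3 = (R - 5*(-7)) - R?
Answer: -568100/1293 ≈ -439.37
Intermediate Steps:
u(D, R) = 266 (u(D, R) = 21 + 7*((R - 5*(-7)) - R) = 21 + 7*((R + 35) - R) = 21 + 7*((35 + R) - R) = 21 + 7*35 = 21 + 245 = 266)
s = -9051/14950 (s = 54306/(-89700) = 54306*(-1/89700) = -9051/14950 ≈ -0.60542)
u(-247, 68)/s = 266/(-9051/14950) = 266*(-14950/9051) = -568100/1293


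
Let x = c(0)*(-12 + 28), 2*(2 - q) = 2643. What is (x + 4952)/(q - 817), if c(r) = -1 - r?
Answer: -9872/4273 ≈ -2.3103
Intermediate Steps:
q = -2639/2 (q = 2 - ½*2643 = 2 - 2643/2 = -2639/2 ≈ -1319.5)
x = -16 (x = (-1 - 1*0)*(-12 + 28) = (-1 + 0)*16 = -1*16 = -16)
(x + 4952)/(q - 817) = (-16 + 4952)/(-2639/2 - 817) = 4936/(-4273/2) = 4936*(-2/4273) = -9872/4273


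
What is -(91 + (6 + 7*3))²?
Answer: -13924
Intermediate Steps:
-(91 + (6 + 7*3))² = -(91 + (6 + 21))² = -(91 + 27)² = -1*118² = -1*13924 = -13924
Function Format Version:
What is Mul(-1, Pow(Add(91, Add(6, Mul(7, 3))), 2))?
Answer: -13924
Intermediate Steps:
Mul(-1, Pow(Add(91, Add(6, Mul(7, 3))), 2)) = Mul(-1, Pow(Add(91, Add(6, 21)), 2)) = Mul(-1, Pow(Add(91, 27), 2)) = Mul(-1, Pow(118, 2)) = Mul(-1, 13924) = -13924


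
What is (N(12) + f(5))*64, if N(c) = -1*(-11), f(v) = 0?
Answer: 704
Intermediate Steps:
N(c) = 11
(N(12) + f(5))*64 = (11 + 0)*64 = 11*64 = 704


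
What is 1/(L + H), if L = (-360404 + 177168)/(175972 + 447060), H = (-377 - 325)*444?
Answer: -155758/48547945313 ≈ -3.2083e-6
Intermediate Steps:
H = -311688 (H = -702*444 = -311688)
L = -45809/155758 (L = -183236/623032 = -183236*1/623032 = -45809/155758 ≈ -0.29410)
1/(L + H) = 1/(-45809/155758 - 311688) = 1/(-48547945313/155758) = -155758/48547945313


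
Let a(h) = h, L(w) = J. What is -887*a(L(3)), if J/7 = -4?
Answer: 24836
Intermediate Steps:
J = -28 (J = 7*(-4) = -28)
L(w) = -28
-887*a(L(3)) = -887*(-28) = 24836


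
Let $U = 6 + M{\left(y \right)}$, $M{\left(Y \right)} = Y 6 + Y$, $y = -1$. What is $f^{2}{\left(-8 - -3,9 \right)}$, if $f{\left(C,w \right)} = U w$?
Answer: $81$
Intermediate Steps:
$M{\left(Y \right)} = 7 Y$ ($M{\left(Y \right)} = 6 Y + Y = 7 Y$)
$U = -1$ ($U = 6 + 7 \left(-1\right) = 6 - 7 = -1$)
$f{\left(C,w \right)} = - w$
$f^{2}{\left(-8 - -3,9 \right)} = \left(\left(-1\right) 9\right)^{2} = \left(-9\right)^{2} = 81$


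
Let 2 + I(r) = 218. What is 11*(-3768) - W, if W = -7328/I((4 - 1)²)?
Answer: -1118180/27 ≈ -41414.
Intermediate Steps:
I(r) = 216 (I(r) = -2 + 218 = 216)
W = -916/27 (W = -7328/216 = -7328*1/216 = -916/27 ≈ -33.926)
11*(-3768) - W = 11*(-3768) - 1*(-916/27) = -41448 + 916/27 = -1118180/27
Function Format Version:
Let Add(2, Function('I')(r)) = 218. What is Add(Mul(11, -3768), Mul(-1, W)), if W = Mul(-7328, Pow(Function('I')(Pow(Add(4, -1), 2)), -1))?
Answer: Rational(-1118180, 27) ≈ -41414.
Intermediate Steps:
Function('I')(r) = 216 (Function('I')(r) = Add(-2, 218) = 216)
W = Rational(-916, 27) (W = Mul(-7328, Pow(216, -1)) = Mul(-7328, Rational(1, 216)) = Rational(-916, 27) ≈ -33.926)
Add(Mul(11, -3768), Mul(-1, W)) = Add(Mul(11, -3768), Mul(-1, Rational(-916, 27))) = Add(-41448, Rational(916, 27)) = Rational(-1118180, 27)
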